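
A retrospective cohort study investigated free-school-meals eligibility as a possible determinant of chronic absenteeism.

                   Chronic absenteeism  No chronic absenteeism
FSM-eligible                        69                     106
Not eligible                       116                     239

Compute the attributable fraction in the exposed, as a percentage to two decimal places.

Cells: a = 69, b = 106, c = 116, d = 239.
Risk in exposed = 69/175 = 0.39429; risk in unexposed = 116/355 = 0.32676.
RR = 0.39429/0.32676 = 1.20665
AR% = (RR − 1)/RR × 100 = (1.20665 − 1)/1.20665 × 100 = 17.1259%

17.13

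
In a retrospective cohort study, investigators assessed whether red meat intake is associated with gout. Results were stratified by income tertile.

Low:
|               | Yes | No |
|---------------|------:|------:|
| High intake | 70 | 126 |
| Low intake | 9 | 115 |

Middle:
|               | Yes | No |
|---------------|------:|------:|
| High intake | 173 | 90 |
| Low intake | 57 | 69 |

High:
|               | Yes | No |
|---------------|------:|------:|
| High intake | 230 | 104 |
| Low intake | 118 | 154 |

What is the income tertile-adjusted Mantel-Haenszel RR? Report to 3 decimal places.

1.709

RR_MH = Σ(aᵢ·n₀ᵢ/nᵢ) / Σ(cᵢ·n₁ᵢ/nᵢ), with n₁ᵢ = aᵢ+bᵢ (exposed), n₀ᵢ = cᵢ+dᵢ (unexposed), nᵢ = n₁ᵢ+n₀ᵢ.
Stratum 1 (Low): n₁ = 196, n₀ = 124, n = 320; a·n₀/n = 70·124/320 = 27.1250; c·n₁/n = 9·196/320 = 5.5125
Stratum 2 (Middle): n₁ = 263, n₀ = 126, n = 389; a·n₀/n = 173·126/389 = 56.0360; c·n₁/n = 57·263/389 = 38.5373
Stratum 3 (High): n₁ = 334, n₀ = 272, n = 606; a·n₀/n = 230·272/606 = 103.2343; c·n₁/n = 118·334/606 = 65.0363
RR_MH = (27.1250 + 56.0360 + 103.2343) / (5.5125 + 38.5373 + 65.0363) = 186.3953 / 109.0861 = 1.70870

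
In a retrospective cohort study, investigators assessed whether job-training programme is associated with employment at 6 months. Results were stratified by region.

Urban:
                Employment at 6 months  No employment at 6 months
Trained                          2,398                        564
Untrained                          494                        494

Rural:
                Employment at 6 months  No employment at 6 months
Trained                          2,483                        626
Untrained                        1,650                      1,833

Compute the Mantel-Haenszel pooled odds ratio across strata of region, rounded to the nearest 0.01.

OR_MH = Σ(aᵢdᵢ/nᵢ) / Σ(bᵢcᵢ/nᵢ), where nᵢ is the stratum total.
Stratum 1 (Urban): n = 3950; a·d/n = 2398·494/3950 = 299.9018; b·c/n = 564·494/3950 = 70.5357
Stratum 2 (Rural): n = 6592; a·d/n = 2483·1833/6592 = 690.4337; b·c/n = 626·1650/6592 = 156.6899
OR_MH = (299.9018 + 690.4337) / (70.5357 + 156.6899) = 990.3355 / 227.2256 = 4.35838

4.36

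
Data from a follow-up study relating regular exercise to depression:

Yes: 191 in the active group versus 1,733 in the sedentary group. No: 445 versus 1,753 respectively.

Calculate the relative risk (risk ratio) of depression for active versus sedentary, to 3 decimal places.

0.604

From the description: a = 191, b = 445, c = 1733, d = 1753.
Risk in exposed = 191/636 = 0.30031; risk in unexposed = 1733/3486 = 0.49713.
RR = 0.30031 / 0.49713 = 0.60409
The risk is 40% lower among the exposed than among the unexposed.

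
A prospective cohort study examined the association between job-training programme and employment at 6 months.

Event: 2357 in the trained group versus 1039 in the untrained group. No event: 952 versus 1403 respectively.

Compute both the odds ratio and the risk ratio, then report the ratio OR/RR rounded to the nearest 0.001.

1.997

From the description: a = 2357, b = 952, c = 1039, d = 1403.
OR = (2357·1403)/(952·1039) = 3306871/989128 = 3.34322
Risk in exposed = 2357/3309 = 0.71230; risk in unexposed = 1039/2442 = 0.42547; RR = 1.67414
OR/RR = 3.34322 / 1.67414 = 1.99697
The outcome is not rare, so the OR lies further from 1 than the RR.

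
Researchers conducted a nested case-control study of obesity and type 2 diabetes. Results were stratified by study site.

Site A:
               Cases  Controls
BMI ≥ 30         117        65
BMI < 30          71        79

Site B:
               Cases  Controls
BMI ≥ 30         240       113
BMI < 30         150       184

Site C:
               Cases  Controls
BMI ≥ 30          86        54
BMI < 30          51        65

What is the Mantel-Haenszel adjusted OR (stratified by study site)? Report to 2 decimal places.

OR_MH = Σ(aᵢdᵢ/nᵢ) / Σ(bᵢcᵢ/nᵢ), where nᵢ is the stratum total.
Stratum 1 (Site A): n = 332; a·d/n = 117·79/332 = 27.8404; b·c/n = 65·71/332 = 13.9006
Stratum 2 (Site B): n = 687; a·d/n = 240·184/687 = 64.2795; b·c/n = 113·150/687 = 24.6725
Stratum 3 (Site C): n = 256; a·d/n = 86·65/256 = 21.8359; b·c/n = 54·51/256 = 10.7578
OR_MH = (27.8404 + 64.2795 + 21.8359) / (13.9006 + 24.6725 + 10.7578) = 113.9558 / 49.3309 = 2.31003

2.31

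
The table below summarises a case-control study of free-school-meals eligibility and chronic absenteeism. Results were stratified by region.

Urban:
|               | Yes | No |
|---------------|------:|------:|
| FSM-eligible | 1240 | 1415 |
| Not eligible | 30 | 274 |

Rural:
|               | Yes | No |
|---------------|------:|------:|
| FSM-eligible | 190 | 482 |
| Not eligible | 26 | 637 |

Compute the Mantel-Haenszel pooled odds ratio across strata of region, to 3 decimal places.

8.658

OR_MH = Σ(aᵢdᵢ/nᵢ) / Σ(bᵢcᵢ/nᵢ), where nᵢ is the stratum total.
Stratum 1 (Urban): n = 2959; a·d/n = 1240·274/2959 = 114.8226; b·c/n = 1415·30/2959 = 14.3461
Stratum 2 (Rural): n = 1335; a·d/n = 190·637/1335 = 90.6592; b·c/n = 482·26/1335 = 9.3873
OR_MH = (114.8226 + 90.6592) / (14.3461 + 9.3873) = 205.4818 / 23.7333 = 8.65794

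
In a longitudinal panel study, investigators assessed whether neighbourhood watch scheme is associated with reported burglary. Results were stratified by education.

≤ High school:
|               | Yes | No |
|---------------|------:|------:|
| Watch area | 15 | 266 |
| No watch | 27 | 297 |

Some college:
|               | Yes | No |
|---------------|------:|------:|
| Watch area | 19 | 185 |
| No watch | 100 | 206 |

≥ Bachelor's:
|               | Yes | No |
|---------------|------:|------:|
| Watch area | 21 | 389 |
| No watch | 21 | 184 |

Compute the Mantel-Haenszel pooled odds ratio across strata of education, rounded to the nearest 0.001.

OR_MH = Σ(aᵢdᵢ/nᵢ) / Σ(bᵢcᵢ/nᵢ), where nᵢ is the stratum total.
Stratum 1 (≤ High school): n = 605; a·d/n = 15·297/605 = 7.3636; b·c/n = 266·27/605 = 11.8711
Stratum 2 (Some college): n = 510; a·d/n = 19·206/510 = 7.6745; b·c/n = 185·100/510 = 36.2745
Stratum 3 (≥ Bachelor's): n = 615; a·d/n = 21·184/615 = 6.2829; b·c/n = 389·21/615 = 13.2829
OR_MH = (7.3636 + 7.6745 + 6.2829) / (11.8711 + 36.2745 + 13.2829) = 21.3211 / 61.4285 = 0.34709

0.347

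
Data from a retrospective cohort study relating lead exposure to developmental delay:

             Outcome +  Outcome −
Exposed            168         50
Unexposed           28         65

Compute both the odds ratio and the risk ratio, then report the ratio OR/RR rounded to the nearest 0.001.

3.047

Cells: a = 168, b = 50, c = 28, d = 65.
OR = (168·65)/(50·28) = 10920/1400 = 7.80000
Risk in exposed = 168/218 = 0.77064; risk in unexposed = 28/93 = 0.30108; RR = 2.55963
OR/RR = 7.80000 / 2.55963 = 3.04731
The outcome is not rare, so the OR lies further from 1 than the RR.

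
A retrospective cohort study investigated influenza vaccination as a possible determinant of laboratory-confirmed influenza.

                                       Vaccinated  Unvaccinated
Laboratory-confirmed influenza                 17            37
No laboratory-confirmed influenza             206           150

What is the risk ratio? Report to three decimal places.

Reading the table with exposure as columns: a = 17 (Vaccinated, case), b = 206 (Vaccinated, non-case), c = 37 (Unvaccinated, case), d = 150.
Risk in exposed = 17/223 = 0.07623; risk in unexposed = 37/187 = 0.19786.
RR = 0.07623 / 0.19786 = 0.38529
The risk is 61% lower among the exposed than among the unexposed.

0.385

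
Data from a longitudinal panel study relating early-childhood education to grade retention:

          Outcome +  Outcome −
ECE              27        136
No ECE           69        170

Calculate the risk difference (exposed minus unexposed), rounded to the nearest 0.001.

Cells: a = 27, b = 136, c = 69, d = 170.
Risk in exposed = 27/163 = 0.165644; risk in unexposed = 69/239 = 0.288703.
Risk difference = 0.165644 − 0.288703 = -0.123059

-0.123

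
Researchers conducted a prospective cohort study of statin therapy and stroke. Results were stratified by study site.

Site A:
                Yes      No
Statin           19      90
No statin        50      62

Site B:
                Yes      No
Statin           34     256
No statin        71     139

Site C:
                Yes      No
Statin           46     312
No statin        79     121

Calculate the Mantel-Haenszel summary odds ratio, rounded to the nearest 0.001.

0.245

OR_MH = Σ(aᵢdᵢ/nᵢ) / Σ(bᵢcᵢ/nᵢ), where nᵢ is the stratum total.
Stratum 1 (Site A): n = 221; a·d/n = 19·62/221 = 5.3303; b·c/n = 90·50/221 = 20.3620
Stratum 2 (Site B): n = 500; a·d/n = 34·139/500 = 9.4520; b·c/n = 256·71/500 = 36.3520
Stratum 3 (Site C): n = 558; a·d/n = 46·121/558 = 9.9749; b·c/n = 312·79/558 = 44.1720
OR_MH = (5.3303 + 9.4520 + 9.9749) / (20.3620 + 36.3520 + 44.1720) = 24.7572 / 100.8860 = 0.24540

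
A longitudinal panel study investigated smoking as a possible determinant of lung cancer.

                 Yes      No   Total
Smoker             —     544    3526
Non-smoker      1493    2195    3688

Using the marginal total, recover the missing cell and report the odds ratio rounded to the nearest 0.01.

The missing cell is in the exposed row: 3526 − 544 = 2982.
So a = 2982, b = 544, c = 1493, d = 2195.
OR = (a·d)/(b·c) = (2982 × 2195) / (544 × 1493) = 6545490 / 812192 = 8.05904

8.06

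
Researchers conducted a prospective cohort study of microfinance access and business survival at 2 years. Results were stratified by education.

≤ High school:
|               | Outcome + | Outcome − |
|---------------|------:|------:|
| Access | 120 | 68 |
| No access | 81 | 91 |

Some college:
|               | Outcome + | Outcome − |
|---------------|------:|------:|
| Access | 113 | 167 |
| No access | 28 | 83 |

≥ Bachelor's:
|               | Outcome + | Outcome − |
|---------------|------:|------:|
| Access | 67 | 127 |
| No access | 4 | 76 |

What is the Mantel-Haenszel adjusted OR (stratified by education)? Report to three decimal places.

2.504

OR_MH = Σ(aᵢdᵢ/nᵢ) / Σ(bᵢcᵢ/nᵢ), where nᵢ is the stratum total.
Stratum 1 (≤ High school): n = 360; a·d/n = 120·91/360 = 30.3333; b·c/n = 68·81/360 = 15.3000
Stratum 2 (Some college): n = 391; a·d/n = 113·83/391 = 23.9872; b·c/n = 167·28/391 = 11.9591
Stratum 3 (≥ Bachelor's): n = 274; a·d/n = 67·76/274 = 18.5839; b·c/n = 127·4/274 = 1.8540
OR_MH = (30.3333 + 23.9872 + 18.5839) / (15.3000 + 11.9591 + 1.8540) = 72.9045 / 29.1131 = 2.50418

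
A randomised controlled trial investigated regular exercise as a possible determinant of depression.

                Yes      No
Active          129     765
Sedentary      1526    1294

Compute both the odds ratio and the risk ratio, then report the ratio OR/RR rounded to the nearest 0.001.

Cells: a = 129, b = 765, c = 1526, d = 1294.
OR = (129·1294)/(765·1526) = 166926/1167390 = 0.14299
Risk in exposed = 129/894 = 0.14430; risk in unexposed = 1526/2820 = 0.54113; RR = 0.26665
OR/RR = 0.14299 / 0.26665 = 0.53624
The outcome is not rare, so the OR lies further from 1 than the RR.

0.536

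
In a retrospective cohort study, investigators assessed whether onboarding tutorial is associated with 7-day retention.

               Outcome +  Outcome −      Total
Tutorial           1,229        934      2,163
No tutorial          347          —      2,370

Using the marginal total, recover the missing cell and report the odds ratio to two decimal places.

The missing cell is in the unexposed row: 2370 − 347 = 2023.
So a = 1229, b = 934, c = 347, d = 2023.
OR = (a·d)/(b·c) = (1229 × 2023) / (934 × 347) = 2486267 / 324098 = 7.67134

7.67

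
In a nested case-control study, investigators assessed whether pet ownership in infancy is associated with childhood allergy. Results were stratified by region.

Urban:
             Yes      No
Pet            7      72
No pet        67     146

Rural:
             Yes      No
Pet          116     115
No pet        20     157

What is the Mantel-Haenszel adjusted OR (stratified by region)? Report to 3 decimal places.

2.172

OR_MH = Σ(aᵢdᵢ/nᵢ) / Σ(bᵢcᵢ/nᵢ), where nᵢ is the stratum total.
Stratum 1 (Urban): n = 292; a·d/n = 7·146/292 = 3.5000; b·c/n = 72·67/292 = 16.5205
Stratum 2 (Rural): n = 408; a·d/n = 116·157/408 = 44.6373; b·c/n = 115·20/408 = 5.6373
OR_MH = (3.5000 + 44.6373) / (16.5205 + 5.6373) = 48.1373 / 22.1578 = 2.17247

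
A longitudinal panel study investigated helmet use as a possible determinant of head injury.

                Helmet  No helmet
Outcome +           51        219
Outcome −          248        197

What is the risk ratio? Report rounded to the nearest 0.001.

0.324

Reading the table with exposure as columns: a = 51 (Helmet, case), b = 248 (Helmet, non-case), c = 219 (No helmet, case), d = 197.
Risk in exposed = 51/299 = 0.17057; risk in unexposed = 219/416 = 0.52644.
RR = 0.17057 / 0.52644 = 0.32400
The risk is 68% lower among the exposed than among the unexposed.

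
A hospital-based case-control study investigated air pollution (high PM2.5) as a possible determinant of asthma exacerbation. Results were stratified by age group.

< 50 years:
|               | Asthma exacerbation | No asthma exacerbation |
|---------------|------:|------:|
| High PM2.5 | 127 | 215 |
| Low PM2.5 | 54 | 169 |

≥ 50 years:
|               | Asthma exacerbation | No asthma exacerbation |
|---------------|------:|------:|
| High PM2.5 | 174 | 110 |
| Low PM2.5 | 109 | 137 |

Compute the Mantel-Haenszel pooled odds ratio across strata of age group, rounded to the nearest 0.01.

1.92

OR_MH = Σ(aᵢdᵢ/nᵢ) / Σ(bᵢcᵢ/nᵢ), where nᵢ is the stratum total.
Stratum 1 (< 50 years): n = 565; a·d/n = 127·169/565 = 37.9876; b·c/n = 215·54/565 = 20.5487
Stratum 2 (≥ 50 years): n = 530; a·d/n = 174·137/530 = 44.9774; b·c/n = 110·109/530 = 22.6226
OR_MH = (37.9876 + 44.9774) / (20.5487 + 22.6226) = 82.9650 / 43.1713 = 1.92176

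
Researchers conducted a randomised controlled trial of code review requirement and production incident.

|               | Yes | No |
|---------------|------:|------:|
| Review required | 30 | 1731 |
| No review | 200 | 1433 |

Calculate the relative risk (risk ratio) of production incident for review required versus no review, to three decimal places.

Cells: a = 30, b = 1731, c = 200, d = 1433.
Risk in exposed = 30/1761 = 0.01704; risk in unexposed = 200/1633 = 0.12247.
RR = 0.01704 / 0.12247 = 0.13910
The risk is 86% lower among the exposed than among the unexposed.

0.139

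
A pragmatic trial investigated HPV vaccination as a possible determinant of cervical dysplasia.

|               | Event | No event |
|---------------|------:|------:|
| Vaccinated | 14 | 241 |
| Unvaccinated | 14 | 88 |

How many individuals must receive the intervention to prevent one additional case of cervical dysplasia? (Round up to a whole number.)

Risk in treated group = 14/255 = 0.05490; risk in control = 14/102 = 0.13725.
Absolute risk reduction = 0.13725 − 0.05490 = 0.08235
NNT = 1 / ARR = 1 / 0.08235 = 12.143 → round up → 13

13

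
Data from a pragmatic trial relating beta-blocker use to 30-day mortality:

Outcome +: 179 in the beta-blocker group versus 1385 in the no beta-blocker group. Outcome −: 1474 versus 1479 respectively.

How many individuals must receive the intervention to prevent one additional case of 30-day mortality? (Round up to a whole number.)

3

Risk in treated group = 179/1653 = 0.10829; risk in control = 1385/2864 = 0.48359.
Absolute risk reduction = 0.48359 − 0.10829 = 0.37530
NNT = 1 / ARR = 1 / 0.37530 = 2.665 → round up → 3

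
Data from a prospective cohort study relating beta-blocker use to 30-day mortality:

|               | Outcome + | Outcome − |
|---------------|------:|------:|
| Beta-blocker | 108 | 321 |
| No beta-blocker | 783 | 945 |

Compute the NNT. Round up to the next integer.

5

Risk in treated group = 108/429 = 0.25175; risk in control = 783/1728 = 0.45312.
Absolute risk reduction = 0.45312 − 0.25175 = 0.20138
NNT = 1 / ARR = 1 / 0.20138 = 4.966 → round up → 5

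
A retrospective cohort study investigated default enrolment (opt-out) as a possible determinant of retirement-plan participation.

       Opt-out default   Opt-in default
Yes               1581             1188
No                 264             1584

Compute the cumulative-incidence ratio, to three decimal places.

Reading the table with exposure as columns: a = 1581 (Opt-out default, case), b = 264 (Opt-out default, non-case), c = 1188 (Opt-in default, case), d = 1584.
Risk in exposed = 1581/1845 = 0.85691; risk in unexposed = 1188/2772 = 0.42857.
RR = 0.85691 / 0.42857 = 1.99946
The risk among the exposed is 2.00 times that among the unexposed.

1.999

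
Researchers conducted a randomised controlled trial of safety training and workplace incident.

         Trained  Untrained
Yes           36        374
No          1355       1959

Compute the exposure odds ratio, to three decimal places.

Reading the table with exposure as columns: a = 36 (Trained, case), b = 1355 (Trained, non-case), c = 374 (Untrained, case), d = 1959.
OR = (a·d)/(b·c) = (36 × 1959) / (1355 × 374) = 70524 / 506770 = 0.13916
Exposure is associated with lower odds of workplace incident (OR = 0.14 < 1).

0.139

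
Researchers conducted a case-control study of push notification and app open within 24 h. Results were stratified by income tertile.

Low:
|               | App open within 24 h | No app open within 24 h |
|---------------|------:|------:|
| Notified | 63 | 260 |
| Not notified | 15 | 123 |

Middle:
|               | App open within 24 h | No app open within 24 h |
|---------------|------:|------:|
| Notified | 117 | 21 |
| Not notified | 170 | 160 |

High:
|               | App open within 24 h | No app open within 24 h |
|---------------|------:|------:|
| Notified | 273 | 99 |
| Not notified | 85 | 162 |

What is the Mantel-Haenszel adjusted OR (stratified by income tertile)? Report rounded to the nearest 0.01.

4.32

OR_MH = Σ(aᵢdᵢ/nᵢ) / Σ(bᵢcᵢ/nᵢ), where nᵢ is the stratum total.
Stratum 1 (Low): n = 461; a·d/n = 63·123/461 = 16.8091; b·c/n = 260·15/461 = 8.4599
Stratum 2 (Middle): n = 468; a·d/n = 117·160/468 = 40.0000; b·c/n = 21·170/468 = 7.6282
Stratum 3 (High): n = 619; a·d/n = 273·162/619 = 71.4475; b·c/n = 99·85/619 = 13.5945
OR_MH = (16.8091 + 40.0000 + 71.4475) / (8.4599 + 7.6282 + 13.5945) = 128.2566 / 29.6826 = 4.32094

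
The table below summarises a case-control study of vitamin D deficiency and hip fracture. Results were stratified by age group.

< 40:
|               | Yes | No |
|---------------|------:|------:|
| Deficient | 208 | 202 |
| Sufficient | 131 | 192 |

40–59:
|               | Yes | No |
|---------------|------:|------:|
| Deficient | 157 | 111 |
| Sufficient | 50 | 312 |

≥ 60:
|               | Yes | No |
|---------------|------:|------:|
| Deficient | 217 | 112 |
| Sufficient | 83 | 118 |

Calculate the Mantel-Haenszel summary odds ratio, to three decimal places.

2.891

OR_MH = Σ(aᵢdᵢ/nᵢ) / Σ(bᵢcᵢ/nᵢ), where nᵢ is the stratum total.
Stratum 1 (< 40): n = 733; a·d/n = 208·192/733 = 54.4829; b·c/n = 202·131/733 = 36.1010
Stratum 2 (40–59): n = 630; a·d/n = 157·312/630 = 77.7524; b·c/n = 111·50/630 = 8.8095
Stratum 3 (≥ 60): n = 530; a·d/n = 217·118/530 = 48.3132; b·c/n = 112·83/530 = 17.5396
OR_MH = (54.4829 + 77.7524 + 48.3132) / (36.1010 + 8.8095 + 17.5396) = 180.5485 / 62.4501 = 2.89108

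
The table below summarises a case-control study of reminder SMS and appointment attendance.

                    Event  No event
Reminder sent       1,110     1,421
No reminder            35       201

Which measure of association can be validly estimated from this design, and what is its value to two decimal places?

4.49

Cells: a = 1110, b = 1421, c = 35, d = 201.
This is a case-control study: participants were sampled on outcome status, so risks in the source population cannot be estimated directly — relative risk is not valid here. The odds ratio is the appropriate measure.
OR = (a·d)/(b·c) = (1110 × 201) / (1421 × 35) = 223110 / 49735 = 4.48598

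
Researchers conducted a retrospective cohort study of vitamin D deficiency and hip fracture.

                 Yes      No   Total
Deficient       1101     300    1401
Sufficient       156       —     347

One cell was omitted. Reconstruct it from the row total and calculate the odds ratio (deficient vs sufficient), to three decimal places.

4.493

The missing cell is in the unexposed row: 347 − 156 = 191.
So a = 1101, b = 300, c = 156, d = 191.
OR = (a·d)/(b·c) = (1101 × 191) / (300 × 156) = 210291 / 46800 = 4.49340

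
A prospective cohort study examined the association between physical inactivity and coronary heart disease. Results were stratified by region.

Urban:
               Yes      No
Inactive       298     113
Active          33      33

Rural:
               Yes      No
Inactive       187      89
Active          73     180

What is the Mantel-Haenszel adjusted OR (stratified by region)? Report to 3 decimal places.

OR_MH = Σ(aᵢdᵢ/nᵢ) / Σ(bᵢcᵢ/nᵢ), where nᵢ is the stratum total.
Stratum 1 (Urban): n = 477; a·d/n = 298·33/477 = 20.6164; b·c/n = 113·33/477 = 7.8176
Stratum 2 (Rural): n = 529; a·d/n = 187·180/529 = 63.6295; b·c/n = 89·73/529 = 12.2817
OR_MH = (20.6164 + 63.6295) / (7.8176 + 12.2817) = 84.2458 / 20.0993 = 4.19149

4.191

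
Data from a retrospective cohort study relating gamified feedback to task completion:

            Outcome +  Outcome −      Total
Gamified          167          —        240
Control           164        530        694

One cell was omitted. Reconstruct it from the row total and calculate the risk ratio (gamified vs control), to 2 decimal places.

2.94

The missing cell is in the exposed row: 240 − 167 = 73.
So a = 167, b = 73, c = 164, d = 530.
RR = [a/(a+b)] / [c/(c+d)] = (167/240) / (164/694) = 0.69583/0.23631 = 2.94456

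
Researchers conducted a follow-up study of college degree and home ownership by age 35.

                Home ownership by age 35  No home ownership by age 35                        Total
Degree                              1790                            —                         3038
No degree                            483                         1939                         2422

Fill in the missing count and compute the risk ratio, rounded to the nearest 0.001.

2.955

The missing cell is in the exposed row: 3038 − 1790 = 1248.
So a = 1790, b = 1248, c = 483, d = 1939.
RR = [a/(a+b)] / [c/(c+d)] = (1790/3038) / (483/2422) = 0.58920/0.19942 = 2.95456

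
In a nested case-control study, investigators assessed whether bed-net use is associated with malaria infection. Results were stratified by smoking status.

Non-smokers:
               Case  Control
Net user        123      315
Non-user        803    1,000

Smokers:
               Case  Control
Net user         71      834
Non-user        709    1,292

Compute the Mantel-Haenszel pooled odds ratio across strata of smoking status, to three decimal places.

OR_MH = Σ(aᵢdᵢ/nᵢ) / Σ(bᵢcᵢ/nᵢ), where nᵢ is the stratum total.
Stratum 1 (Non-smokers): n = 2241; a·d/n = 123·1000/2241 = 54.8862; b·c/n = 315·803/2241 = 112.8715
Stratum 2 (Smokers): n = 2906; a·d/n = 71·1292/2906 = 31.5664; b·c/n = 834·709/2906 = 203.4776
OR_MH = (54.8862 + 31.5664) / (112.8715 + 203.4776) = 86.4526 / 316.3491 = 0.27328

0.273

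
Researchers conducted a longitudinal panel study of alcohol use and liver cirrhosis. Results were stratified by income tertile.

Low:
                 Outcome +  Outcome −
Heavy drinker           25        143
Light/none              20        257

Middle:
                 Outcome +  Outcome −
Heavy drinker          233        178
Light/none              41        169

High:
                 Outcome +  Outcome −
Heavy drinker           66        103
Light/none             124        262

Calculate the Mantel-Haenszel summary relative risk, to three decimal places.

RR_MH = Σ(aᵢ·n₀ᵢ/nᵢ) / Σ(cᵢ·n₁ᵢ/nᵢ), with n₁ᵢ = aᵢ+bᵢ (exposed), n₀ᵢ = cᵢ+dᵢ (unexposed), nᵢ = n₁ᵢ+n₀ᵢ.
Stratum 1 (Low): n₁ = 168, n₀ = 277, n = 445; a·n₀/n = 25·277/445 = 15.5618; c·n₁/n = 20·168/445 = 7.5506
Stratum 2 (Middle): n₁ = 411, n₀ = 210, n = 621; a·n₀/n = 233·210/621 = 78.7923; c·n₁/n = 41·411/621 = 27.1353
Stratum 3 (High): n₁ = 169, n₀ = 386, n = 555; a·n₀/n = 66·386/555 = 45.9027; c·n₁/n = 124·169/555 = 37.7586
RR_MH = (15.5618 + 78.7923 + 45.9027) / (7.5506 + 27.1353 + 37.7586) = 140.2568 / 72.4444 = 1.93606

1.936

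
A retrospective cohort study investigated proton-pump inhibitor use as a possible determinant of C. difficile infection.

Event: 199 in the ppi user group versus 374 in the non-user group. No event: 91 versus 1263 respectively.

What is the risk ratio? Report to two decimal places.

From the description: a = 199, b = 91, c = 374, d = 1263.
Risk in exposed = 199/290 = 0.68621; risk in unexposed = 374/1637 = 0.22847.
RR = 0.68621 / 0.22847 = 3.00353
The risk among the exposed is 3.00 times that among the unexposed.

3.00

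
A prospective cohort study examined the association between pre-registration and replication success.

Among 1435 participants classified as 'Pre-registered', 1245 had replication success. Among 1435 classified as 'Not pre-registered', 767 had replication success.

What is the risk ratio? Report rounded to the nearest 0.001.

From the description: a = 1245, b = 190, c = 767, d = 668.
Risk in exposed = 1245/1435 = 0.86760; risk in unexposed = 767/1435 = 0.53449.
RR = 0.86760 / 0.53449 = 1.62321
The risk among the exposed is 1.62 times that among the unexposed.

1.623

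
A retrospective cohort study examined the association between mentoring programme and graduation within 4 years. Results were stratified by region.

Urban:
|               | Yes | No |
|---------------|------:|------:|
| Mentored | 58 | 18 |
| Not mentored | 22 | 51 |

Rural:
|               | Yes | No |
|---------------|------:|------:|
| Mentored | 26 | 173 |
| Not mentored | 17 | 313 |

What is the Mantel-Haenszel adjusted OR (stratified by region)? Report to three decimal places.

OR_MH = Σ(aᵢdᵢ/nᵢ) / Σ(bᵢcᵢ/nᵢ), where nᵢ is the stratum total.
Stratum 1 (Urban): n = 149; a·d/n = 58·51/149 = 19.8523; b·c/n = 18·22/149 = 2.6577
Stratum 2 (Rural): n = 529; a·d/n = 26·313/529 = 15.3837; b·c/n = 173·17/529 = 5.5595
OR_MH = (19.8523 + 15.3837) / (2.6577 + 5.5595) = 35.2361 / 8.2173 = 4.28806

4.288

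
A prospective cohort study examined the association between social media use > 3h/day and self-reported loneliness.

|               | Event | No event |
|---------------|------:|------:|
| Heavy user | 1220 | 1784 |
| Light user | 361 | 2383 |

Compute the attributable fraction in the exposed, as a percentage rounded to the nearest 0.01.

67.61

Cells: a = 1220, b = 1784, c = 361, d = 2383.
Risk in exposed = 1220/3004 = 0.40613; risk in unexposed = 361/2744 = 0.13156.
RR = 0.40613/0.13156 = 3.08700
AR% = (RR − 1)/RR × 100 = (3.08700 − 1)/3.08700 × 100 = 67.6061%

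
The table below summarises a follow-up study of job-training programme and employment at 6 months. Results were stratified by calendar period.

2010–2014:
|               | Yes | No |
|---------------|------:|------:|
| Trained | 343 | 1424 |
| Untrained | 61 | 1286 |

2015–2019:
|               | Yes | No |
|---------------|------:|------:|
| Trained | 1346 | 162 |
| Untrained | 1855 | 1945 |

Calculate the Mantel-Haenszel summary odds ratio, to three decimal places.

7.512

OR_MH = Σ(aᵢdᵢ/nᵢ) / Σ(bᵢcᵢ/nᵢ), where nᵢ is the stratum total.
Stratum 1 (2010–2014): n = 3114; a·d/n = 343·1286/3114 = 141.6500; b·c/n = 1424·61/3114 = 27.8947
Stratum 2 (2015–2019): n = 5308; a·d/n = 1346·1945/5308 = 493.2121; b·c/n = 162·1855/5308 = 56.6145
OR_MH = (141.6500 + 493.2121) / (27.8947 + 56.6145) = 634.8621 / 84.5092 = 7.51234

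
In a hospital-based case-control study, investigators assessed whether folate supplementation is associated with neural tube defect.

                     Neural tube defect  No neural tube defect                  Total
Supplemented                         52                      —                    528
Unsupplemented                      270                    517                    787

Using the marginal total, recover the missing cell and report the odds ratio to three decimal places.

0.209

The missing cell is in the exposed row: 528 − 52 = 476.
So a = 52, b = 476, c = 270, d = 517.
OR = (a·d)/(b·c) = (52 × 517) / (476 × 270) = 26884 / 128520 = 0.20918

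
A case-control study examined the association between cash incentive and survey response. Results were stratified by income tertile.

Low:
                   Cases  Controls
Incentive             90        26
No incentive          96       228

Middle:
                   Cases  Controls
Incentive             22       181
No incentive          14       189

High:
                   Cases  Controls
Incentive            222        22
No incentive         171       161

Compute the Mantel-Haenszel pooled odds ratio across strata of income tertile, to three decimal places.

OR_MH = Σ(aᵢdᵢ/nᵢ) / Σ(bᵢcᵢ/nᵢ), where nᵢ is the stratum total.
Stratum 1 (Low): n = 440; a·d/n = 90·228/440 = 46.6364; b·c/n = 26·96/440 = 5.6727
Stratum 2 (Middle): n = 406; a·d/n = 22·189/406 = 10.2414; b·c/n = 181·14/406 = 6.2414
Stratum 3 (High): n = 576; a·d/n = 222·161/576 = 62.0521; b·c/n = 22·171/576 = 6.5312
OR_MH = (46.6364 + 10.2414 + 62.0521) / (5.6727 + 6.2414 + 6.5312) = 118.9298 / 18.4454 = 6.44768

6.448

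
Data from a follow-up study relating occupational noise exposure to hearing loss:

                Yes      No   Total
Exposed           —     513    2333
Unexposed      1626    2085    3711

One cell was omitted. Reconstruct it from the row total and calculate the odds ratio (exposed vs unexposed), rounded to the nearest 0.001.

4.549

The missing cell is in the exposed row: 2333 − 513 = 1820.
So a = 1820, b = 513, c = 1626, d = 2085.
OR = (a·d)/(b·c) = (1820 × 2085) / (513 × 1626) = 3794700 / 834138 = 4.54925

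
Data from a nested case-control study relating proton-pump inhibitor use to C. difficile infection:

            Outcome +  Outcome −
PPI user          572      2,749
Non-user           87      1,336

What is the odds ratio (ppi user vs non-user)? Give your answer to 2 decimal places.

Cells: a = 572, b = 2749, c = 87, d = 1336.
OR = (a·d)/(b·c) = (572 × 1336) / (2749 × 87) = 764192 / 239163 = 3.19528
The odds of C. difficile infection are about 3.20 times as high in the ppi user group.

3.20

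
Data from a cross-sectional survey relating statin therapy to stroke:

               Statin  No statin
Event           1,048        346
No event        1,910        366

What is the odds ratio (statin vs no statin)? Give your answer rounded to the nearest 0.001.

0.580

Reading the table with exposure as columns: a = 1048 (Statin, case), b = 1910 (Statin, non-case), c = 346 (No statin, case), d = 366.
OR = (a·d)/(b·c) = (1048 × 366) / (1910 × 346) = 383568 / 660860 = 0.58041
Exposure is associated with lower odds of stroke (OR = 0.58 < 1).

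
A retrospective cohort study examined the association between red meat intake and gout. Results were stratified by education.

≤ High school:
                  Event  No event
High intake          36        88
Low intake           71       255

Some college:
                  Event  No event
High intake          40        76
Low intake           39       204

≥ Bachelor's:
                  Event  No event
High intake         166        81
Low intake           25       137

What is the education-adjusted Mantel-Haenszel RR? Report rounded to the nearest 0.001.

RR_MH = Σ(aᵢ·n₀ᵢ/nᵢ) / Σ(cᵢ·n₁ᵢ/nᵢ), with n₁ᵢ = aᵢ+bᵢ (exposed), n₀ᵢ = cᵢ+dᵢ (unexposed), nᵢ = n₁ᵢ+n₀ᵢ.
Stratum 1 (≤ High school): n₁ = 124, n₀ = 326, n = 450; a·n₀/n = 36·326/450 = 26.0800; c·n₁/n = 71·124/450 = 19.5644
Stratum 2 (Some college): n₁ = 116, n₀ = 243, n = 359; a·n₀/n = 40·243/359 = 27.0752; c·n₁/n = 39·116/359 = 12.6017
Stratum 3 (≥ Bachelor's): n₁ = 247, n₀ = 162, n = 409; a·n₀/n = 166·162/409 = 65.7506; c·n₁/n = 25·247/409 = 15.0978
RR_MH = (26.0800 + 27.0752 + 65.7506) / (19.5644 + 12.6017 + 15.0978) = 118.9058 / 47.2639 = 2.51578

2.516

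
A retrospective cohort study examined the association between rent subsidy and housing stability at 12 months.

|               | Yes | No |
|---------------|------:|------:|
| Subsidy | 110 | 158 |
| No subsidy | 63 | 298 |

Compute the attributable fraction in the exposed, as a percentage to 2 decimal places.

57.48

Cells: a = 110, b = 158, c = 63, d = 298.
Risk in exposed = 110/268 = 0.41045; risk in unexposed = 63/361 = 0.17452.
RR = 0.41045/0.17452 = 2.35193
AR% = (RR − 1)/RR × 100 = (2.35193 − 1)/2.35193 × 100 = 57.4817%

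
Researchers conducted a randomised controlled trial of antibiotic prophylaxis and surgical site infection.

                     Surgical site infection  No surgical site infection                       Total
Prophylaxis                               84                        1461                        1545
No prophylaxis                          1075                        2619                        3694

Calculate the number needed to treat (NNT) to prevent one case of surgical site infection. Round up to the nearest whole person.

5

Risk in treated group = 84/1545 = 0.05437; risk in control = 1075/3694 = 0.29101.
Absolute risk reduction = 0.29101 − 0.05437 = 0.23664
NNT = 1 / ARR = 1 / 0.23664 = 4.226 → round up → 5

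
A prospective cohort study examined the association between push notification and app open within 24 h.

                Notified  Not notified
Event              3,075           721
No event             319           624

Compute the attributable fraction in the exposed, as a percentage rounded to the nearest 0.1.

Reading the table with exposure as columns: a = 3075 (Notified, case), b = 319 (Notified, non-case), c = 721 (Not notified, case), d = 624.
Risk in exposed = 3075/3394 = 0.90601; risk in unexposed = 721/1345 = 0.53606.
RR = 0.90601/0.53606 = 1.69013
AR% = (RR − 1)/RR × 100 = (1.69013 − 1)/1.69013 × 100 = 40.8330%

40.8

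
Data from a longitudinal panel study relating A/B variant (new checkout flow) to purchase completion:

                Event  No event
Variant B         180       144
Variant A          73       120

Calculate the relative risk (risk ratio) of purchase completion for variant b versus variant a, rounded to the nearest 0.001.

Cells: a = 180, b = 144, c = 73, d = 120.
Risk in exposed = 180/324 = 0.55556; risk in unexposed = 73/193 = 0.37824.
RR = 0.55556 / 0.37824 = 1.46880
The risk among the exposed is 1.47 times that among the unexposed.

1.469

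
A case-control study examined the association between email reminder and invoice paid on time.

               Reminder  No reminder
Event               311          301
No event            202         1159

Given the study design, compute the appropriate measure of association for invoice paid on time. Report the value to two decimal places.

Reading the table with exposure as columns: a = 311 (Reminder, case), b = 202 (Reminder, non-case), c = 301 (No reminder, case), d = 1159.
This is a case-control study: participants were sampled on outcome status, so risks in the source population cannot be estimated directly — relative risk is not valid here. The odds ratio is the appropriate measure.
OR = (a·d)/(b·c) = (311 × 1159) / (202 × 301) = 360449 / 60802 = 5.92824

5.93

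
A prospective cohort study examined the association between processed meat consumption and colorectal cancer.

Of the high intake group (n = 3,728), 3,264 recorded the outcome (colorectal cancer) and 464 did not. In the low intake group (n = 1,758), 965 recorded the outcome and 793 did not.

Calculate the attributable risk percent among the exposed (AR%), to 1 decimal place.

From the description: a = 3264, b = 464, c = 965, d = 793.
Risk in exposed = 3264/3728 = 0.87554; risk in unexposed = 965/1758 = 0.54892.
RR = 0.87554/0.54892 = 1.59502
AR% = (RR − 1)/RR × 100 = (1.59502 − 1)/1.59502 × 100 = 37.3048%

37.3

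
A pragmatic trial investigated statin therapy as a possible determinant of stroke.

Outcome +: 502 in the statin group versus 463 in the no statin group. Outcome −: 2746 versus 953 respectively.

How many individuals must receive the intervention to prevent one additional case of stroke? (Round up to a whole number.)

6

Risk in treated group = 502/3248 = 0.15456; risk in control = 463/1416 = 0.32698.
Absolute risk reduction = 0.32698 − 0.15456 = 0.17242
NNT = 1 / ARR = 1 / 0.17242 = 5.800 → round up → 6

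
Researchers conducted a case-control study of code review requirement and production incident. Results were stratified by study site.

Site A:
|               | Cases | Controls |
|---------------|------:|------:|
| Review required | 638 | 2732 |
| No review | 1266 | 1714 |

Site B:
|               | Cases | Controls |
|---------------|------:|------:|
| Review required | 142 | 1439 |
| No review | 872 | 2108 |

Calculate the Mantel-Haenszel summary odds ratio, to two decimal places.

OR_MH = Σ(aᵢdᵢ/nᵢ) / Σ(bᵢcᵢ/nᵢ), where nᵢ is the stratum total.
Stratum 1 (Site A): n = 6350; a·d/n = 638·1714/6350 = 172.2098; b·c/n = 2732·1266/6350 = 544.6791
Stratum 2 (Site B): n = 4561; a·d/n = 142·2108/4561 = 65.6295; b·c/n = 1439·872/4561 = 275.1169
OR_MH = (172.2098 + 65.6295) / (544.6791 + 275.1169) = 237.8392 / 819.7959 = 0.29012

0.29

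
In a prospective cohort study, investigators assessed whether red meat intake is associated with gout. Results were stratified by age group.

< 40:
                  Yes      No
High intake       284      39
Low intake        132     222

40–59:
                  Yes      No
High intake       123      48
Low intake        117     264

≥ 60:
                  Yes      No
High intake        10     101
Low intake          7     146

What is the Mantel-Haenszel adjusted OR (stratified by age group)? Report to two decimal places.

OR_MH = Σ(aᵢdᵢ/nᵢ) / Σ(bᵢcᵢ/nᵢ), where nᵢ is the stratum total.
Stratum 1 (< 40): n = 677; a·d/n = 284·222/677 = 93.1285; b·c/n = 39·132/677 = 7.6041
Stratum 2 (40–59): n = 552; a·d/n = 123·264/552 = 58.8261; b·c/n = 48·117/552 = 10.1739
Stratum 3 (≥ 60): n = 264; a·d/n = 10·146/264 = 5.5303; b·c/n = 101·7/264 = 2.6780
OR_MH = (93.1285 + 58.8261 + 5.5303) / (7.6041 + 10.1739 + 2.6780) = 157.4849 / 20.4561 = 7.69868

7.70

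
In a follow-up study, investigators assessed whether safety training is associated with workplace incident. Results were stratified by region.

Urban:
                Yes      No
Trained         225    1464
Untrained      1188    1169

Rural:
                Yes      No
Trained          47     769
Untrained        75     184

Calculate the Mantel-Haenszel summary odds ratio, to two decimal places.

OR_MH = Σ(aᵢdᵢ/nᵢ) / Σ(bᵢcᵢ/nᵢ), where nᵢ is the stratum total.
Stratum 1 (Urban): n = 4046; a·d/n = 225·1169/4046 = 65.0087; b·c/n = 1464·1188/4046 = 429.8646
Stratum 2 (Rural): n = 1075; a·d/n = 47·184/1075 = 8.0447; b·c/n = 769·75/1075 = 53.6512
OR_MH = (65.0087 + 8.0447) / (429.8646 + 53.6512) = 73.0533 / 483.5157 = 0.15109

0.15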